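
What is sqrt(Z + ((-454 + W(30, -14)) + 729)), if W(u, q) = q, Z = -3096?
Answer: 9*I*sqrt(35) ≈ 53.245*I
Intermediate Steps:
sqrt(Z + ((-454 + W(30, -14)) + 729)) = sqrt(-3096 + ((-454 - 14) + 729)) = sqrt(-3096 + (-468 + 729)) = sqrt(-3096 + 261) = sqrt(-2835) = 9*I*sqrt(35)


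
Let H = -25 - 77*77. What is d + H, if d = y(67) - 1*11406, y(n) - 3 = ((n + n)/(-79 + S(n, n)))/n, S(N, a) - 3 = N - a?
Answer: -659567/38 ≈ -17357.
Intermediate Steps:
S(N, a) = 3 + N - a (S(N, a) = 3 + (N - a) = 3 + N - a)
y(n) = 113/38 (y(n) = 3 + ((n + n)/(-79 + (3 + n - n)))/n = 3 + ((2*n)/(-79 + 3))/n = 3 + ((2*n)/(-76))/n = 3 + ((2*n)*(-1/76))/n = 3 + (-n/38)/n = 3 - 1/38 = 113/38)
d = -433315/38 (d = 113/38 - 1*11406 = 113/38 - 11406 = -433315/38 ≈ -11403.)
H = -5954 (H = -25 - 5929 = -5954)
d + H = -433315/38 - 5954 = -659567/38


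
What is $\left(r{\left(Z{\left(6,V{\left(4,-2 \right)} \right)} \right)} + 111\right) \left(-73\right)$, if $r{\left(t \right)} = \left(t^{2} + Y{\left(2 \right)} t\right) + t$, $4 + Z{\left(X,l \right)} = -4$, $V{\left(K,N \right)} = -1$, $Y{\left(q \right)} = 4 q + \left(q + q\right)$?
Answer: $-5183$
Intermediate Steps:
$Y{\left(q \right)} = 6 q$ ($Y{\left(q \right)} = 4 q + 2 q = 6 q$)
$Z{\left(X,l \right)} = -8$ ($Z{\left(X,l \right)} = -4 - 4 = -8$)
$r{\left(t \right)} = t^{2} + 13 t$ ($r{\left(t \right)} = \left(t^{2} + 6 \cdot 2 t\right) + t = \left(t^{2} + 12 t\right) + t = t^{2} + 13 t$)
$\left(r{\left(Z{\left(6,V{\left(4,-2 \right)} \right)} \right)} + 111\right) \left(-73\right) = \left(- 8 \left(13 - 8\right) + 111\right) \left(-73\right) = \left(\left(-8\right) 5 + 111\right) \left(-73\right) = \left(-40 + 111\right) \left(-73\right) = 71 \left(-73\right) = -5183$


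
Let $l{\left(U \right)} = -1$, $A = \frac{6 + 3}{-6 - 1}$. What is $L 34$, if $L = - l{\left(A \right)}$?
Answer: $34$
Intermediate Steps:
$A = - \frac{9}{7}$ ($A = \frac{9}{-7} = 9 \left(- \frac{1}{7}\right) = - \frac{9}{7} \approx -1.2857$)
$L = 1$ ($L = \left(-1\right) \left(-1\right) = 1$)
$L 34 = 1 \cdot 34 = 34$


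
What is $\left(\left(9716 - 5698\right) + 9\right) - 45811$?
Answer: $-41784$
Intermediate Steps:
$\left(\left(9716 - 5698\right) + 9\right) - 45811 = \left(4018 + 9\right) - 45811 = 4027 - 45811 = -41784$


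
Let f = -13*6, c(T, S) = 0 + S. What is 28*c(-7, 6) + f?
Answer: 90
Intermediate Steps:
c(T, S) = S
f = -78
28*c(-7, 6) + f = 28*6 - 78 = 168 - 78 = 90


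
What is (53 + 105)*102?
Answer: 16116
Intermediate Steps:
(53 + 105)*102 = 158*102 = 16116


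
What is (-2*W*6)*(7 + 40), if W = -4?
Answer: 2256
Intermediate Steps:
(-2*W*6)*(7 + 40) = (-2*(-4)*6)*(7 + 40) = (8*6)*47 = 48*47 = 2256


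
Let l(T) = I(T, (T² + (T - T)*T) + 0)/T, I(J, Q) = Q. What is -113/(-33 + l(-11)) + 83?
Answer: 3765/44 ≈ 85.568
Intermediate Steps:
l(T) = T (l(T) = ((T² + (T - T)*T) + 0)/T = ((T² + 0*T) + 0)/T = ((T² + 0) + 0)/T = (T² + 0)/T = T²/T = T)
-113/(-33 + l(-11)) + 83 = -113/(-33 - 11) + 83 = -113/(-44) + 83 = -1/44*(-113) + 83 = 113/44 + 83 = 3765/44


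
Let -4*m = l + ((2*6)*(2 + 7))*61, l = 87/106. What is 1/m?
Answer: -424/698415 ≈ -0.00060709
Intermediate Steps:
l = 87/106 (l = 87*(1/106) = 87/106 ≈ 0.82076)
m = -698415/424 (m = -(87/106 + ((2*6)*(2 + 7))*61)/4 = -(87/106 + (12*9)*61)/4 = -(87/106 + 108*61)/4 = -(87/106 + 6588)/4 = -¼*698415/106 = -698415/424 ≈ -1647.2)
1/m = 1/(-698415/424) = -424/698415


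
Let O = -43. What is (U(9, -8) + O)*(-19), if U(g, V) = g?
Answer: 646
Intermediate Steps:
(U(9, -8) + O)*(-19) = (9 - 43)*(-19) = -34*(-19) = 646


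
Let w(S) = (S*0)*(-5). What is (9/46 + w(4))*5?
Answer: 45/46 ≈ 0.97826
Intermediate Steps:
w(S) = 0 (w(S) = 0*(-5) = 0)
(9/46 + w(4))*5 = (9/46 + 0)*5 = (9/46)*5 = 45/46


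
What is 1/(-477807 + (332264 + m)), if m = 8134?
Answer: -1/137409 ≈ -7.2775e-6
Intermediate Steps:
1/(-477807 + (332264 + m)) = 1/(-477807 + (332264 + 8134)) = 1/(-477807 + 340398) = 1/(-137409) = -1/137409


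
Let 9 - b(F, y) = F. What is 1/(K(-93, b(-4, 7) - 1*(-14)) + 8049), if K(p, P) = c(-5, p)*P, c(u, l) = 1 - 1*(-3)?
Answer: 1/8157 ≈ 0.00012259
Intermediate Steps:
c(u, l) = 4 (c(u, l) = 1 + 3 = 4)
b(F, y) = 9 - F
K(p, P) = 4*P
1/(K(-93, b(-4, 7) - 1*(-14)) + 8049) = 1/(4*((9 - 1*(-4)) - 1*(-14)) + 8049) = 1/(4*((9 + 4) + 14) + 8049) = 1/(4*(13 + 14) + 8049) = 1/(4*27 + 8049) = 1/(108 + 8049) = 1/8157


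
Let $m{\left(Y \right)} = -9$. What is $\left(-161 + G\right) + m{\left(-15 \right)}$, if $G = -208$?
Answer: $-378$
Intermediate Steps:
$\left(-161 + G\right) + m{\left(-15 \right)} = \left(-161 - 208\right) - 9 = -369 - 9 = -378$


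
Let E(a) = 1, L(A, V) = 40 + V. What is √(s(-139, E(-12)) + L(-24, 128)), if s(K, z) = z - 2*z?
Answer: √167 ≈ 12.923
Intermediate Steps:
s(K, z) = -z
√(s(-139, E(-12)) + L(-24, 128)) = √(-1*1 + (40 + 128)) = √(-1 + 168) = √167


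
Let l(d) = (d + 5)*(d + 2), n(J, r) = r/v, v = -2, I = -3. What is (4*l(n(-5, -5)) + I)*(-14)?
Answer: -1848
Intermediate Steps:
n(J, r) = -r/2 (n(J, r) = r/(-2) = r*(-1/2) = -r/2)
l(d) = (2 + d)*(5 + d) (l(d) = (5 + d)*(2 + d) = (2 + d)*(5 + d))
(4*l(n(-5, -5)) + I)*(-14) = (4*(10 + (-1/2*(-5))**2 + 7*(-1/2*(-5))) - 3)*(-14) = (4*(10 + (5/2)**2 + 7*(5/2)) - 3)*(-14) = (4*(10 + 25/4 + 35/2) - 3)*(-14) = (4*(135/4) - 3)*(-14) = (135 - 3)*(-14) = 132*(-14) = -1848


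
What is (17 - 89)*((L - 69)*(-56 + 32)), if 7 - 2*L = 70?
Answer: -173664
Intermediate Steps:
L = -63/2 (L = 7/2 - 1/2*70 = 7/2 - 35 = -63/2 ≈ -31.500)
(17 - 89)*((L - 69)*(-56 + 32)) = (17 - 89)*((-63/2 - 69)*(-56 + 32)) = -(-7236)*(-24) = -72*2412 = -173664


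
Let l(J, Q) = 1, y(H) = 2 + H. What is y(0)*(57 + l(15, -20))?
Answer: 116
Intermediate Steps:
y(0)*(57 + l(15, -20)) = (2 + 0)*(57 + 1) = 2*58 = 116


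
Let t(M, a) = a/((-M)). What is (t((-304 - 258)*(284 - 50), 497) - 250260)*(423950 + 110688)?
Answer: -676752832521229/5058 ≈ -1.3380e+11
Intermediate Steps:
t(M, a) = -a/M (t(M, a) = a*(-1/M) = -a/M)
(t((-304 - 258)*(284 - 50), 497) - 250260)*(423950 + 110688) = (-1*497/(-304 - 258)*(284 - 50) - 250260)*(423950 + 110688) = (-1*497/(-562*234) - 250260)*534638 = (-1*497/(-131508) - 250260)*534638 = (-1*497*(-1/131508) - 250260)*534638 = (497/131508 - 250260)*534638 = -32911191583/131508*534638 = -676752832521229/5058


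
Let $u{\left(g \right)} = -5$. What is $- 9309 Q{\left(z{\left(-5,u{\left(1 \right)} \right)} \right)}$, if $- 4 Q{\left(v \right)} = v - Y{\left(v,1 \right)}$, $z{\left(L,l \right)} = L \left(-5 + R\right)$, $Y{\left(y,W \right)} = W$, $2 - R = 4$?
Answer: $\frac{158253}{2} \approx 79127.0$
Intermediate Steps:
$R = -2$ ($R = 2 - 4 = -2$)
$z{\left(L,l \right)} = - 7 L$ ($z{\left(L,l \right)} = L \left(-5 - 2\right) = L \left(-7\right) = - 7 L$)
$Q{\left(v \right)} = \frac{1}{4} - \frac{v}{4}$ ($Q{\left(v \right)} = - \frac{v - 1}{4} = - \frac{-1 + v}{4} = \frac{1}{4} - \frac{v}{4}$)
$- 9309 Q{\left(z{\left(-5,u{\left(1 \right)} \right)} \right)} = - 9309 \left(\frac{1}{4} - \frac{\left(-7\right) \left(-5\right)}{4}\right) = - 9309 \left(\frac{1}{4} - \frac{35}{4}\right) = \left(-9309\right) \left(- \frac{17}{2}\right) = \frac{158253}{2}$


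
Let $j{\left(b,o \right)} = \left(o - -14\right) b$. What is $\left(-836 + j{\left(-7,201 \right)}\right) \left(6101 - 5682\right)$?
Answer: $-980879$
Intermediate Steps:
$j{\left(b,o \right)} = b \left(14 + o\right)$ ($j{\left(b,o \right)} = \left(o + 14\right) b = \left(14 + o\right) b = b \left(14 + o\right)$)
$\left(-836 + j{\left(-7,201 \right)}\right) \left(6101 - 5682\right) = \left(-836 - 7 \left(14 + 201\right)\right) \left(6101 - 5682\right) = \left(-836 - 1505\right) 419 = \left(-2341\right) 419 = -980879$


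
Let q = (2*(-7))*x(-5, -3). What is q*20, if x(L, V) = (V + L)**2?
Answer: -17920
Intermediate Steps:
x(L, V) = (L + V)**2
q = -896 (q = (2*(-7))*(-5 - 3)**2 = -14*(-8)**2 = -14*64 = -896)
q*20 = -896*20 = -17920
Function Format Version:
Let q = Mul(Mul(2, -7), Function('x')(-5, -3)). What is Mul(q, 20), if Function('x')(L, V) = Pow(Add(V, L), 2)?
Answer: -17920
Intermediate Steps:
Function('x')(L, V) = Pow(Add(L, V), 2)
q = -896 (q = Mul(Mul(2, -7), Pow(Add(-5, -3), 2)) = Mul(-14, Pow(-8, 2)) = Mul(-14, 64) = -896)
Mul(q, 20) = Mul(-896, 20) = -17920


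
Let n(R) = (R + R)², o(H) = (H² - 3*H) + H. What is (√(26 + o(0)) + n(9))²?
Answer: (324 + √26)² ≈ 1.0831e+5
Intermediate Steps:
o(H) = H² - 2*H
n(R) = 4*R² (n(R) = (2*R)² = 4*R²)
(√(26 + o(0)) + n(9))² = (√(26 + 0*(-2 + 0)) + 4*9²)² = (√(26 + 0*(-2)) + 4*81)² = (√(26 + 0) + 324)² = (√26 + 324)² = (324 + √26)²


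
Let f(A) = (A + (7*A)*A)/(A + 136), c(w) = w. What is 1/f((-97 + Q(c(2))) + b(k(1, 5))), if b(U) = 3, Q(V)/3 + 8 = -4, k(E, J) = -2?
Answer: 1/19695 ≈ 5.0774e-5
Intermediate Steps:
Q(V) = -36 (Q(V) = -24 + 3*(-4) = -24 - 12 = -36)
f(A) = (A + 7*A²)/(136 + A)
1/f((-97 + Q(c(2))) + b(k(1, 5))) = 1/(((-97 - 36) + 3)*(1 + 7*((-97 - 36) + 3))/(136 + ((-97 - 36) + 3))) = 1/((-133 + 3)*(1 + 7*(-133 + 3))/(136 + (-133 + 3))) = 1/(-130*(1 + 7*(-130))/(136 - 130)) = 1/(-130*(1 - 910)/6) = 1/(-130*⅙*(-909)) = 1/19695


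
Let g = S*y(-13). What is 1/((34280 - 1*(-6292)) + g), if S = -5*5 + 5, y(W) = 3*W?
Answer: 1/41352 ≈ 2.4183e-5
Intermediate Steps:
S = -20 (S = -25 + 5 = -20)
g = 780 (g = -60*(-13) = -20*(-39) = 780)
1/((34280 - 1*(-6292)) + g) = 1/((34280 - 1*(-6292)) + 780) = 1/((34280 + 6292) + 780) = 1/(40572 + 780) = 1/41352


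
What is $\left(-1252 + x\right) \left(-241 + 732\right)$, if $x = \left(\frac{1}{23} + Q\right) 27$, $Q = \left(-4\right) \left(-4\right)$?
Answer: $- \frac{9247003}{23} \approx -4.0204 \cdot 10^{5}$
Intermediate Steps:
$Q = 16$
$x = \frac{9963}{23}$ ($x = \left(\frac{1}{23} + 16\right) 27 = \frac{369}{23} \cdot 27 = \frac{9963}{23} \approx 433.17$)
$\left(-1252 + x\right) \left(-241 + 732\right) = \left(-1252 + \frac{9963}{23}\right) \left(-241 + 732\right) = \left(- \frac{18833}{23}\right) 491 = - \frac{9247003}{23}$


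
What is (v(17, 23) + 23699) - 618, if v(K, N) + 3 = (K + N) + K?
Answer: 23135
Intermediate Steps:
v(K, N) = -3 + N + 2*K (v(K, N) = -3 + ((K + N) + K) = -3 + (N + 2*K) = -3 + N + 2*K)
(v(17, 23) + 23699) - 618 = ((-3 + 23 + 2*17) + 23699) - 618 = ((-3 + 23 + 34) + 23699) - 618 = (54 + 23699) - 618 = 23753 - 618 = 23135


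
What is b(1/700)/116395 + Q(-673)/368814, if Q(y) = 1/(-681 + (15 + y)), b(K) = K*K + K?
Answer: 144574827073/14082779659644150000 ≈ 1.0266e-8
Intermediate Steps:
b(K) = K + K² (b(K) = K² + K = K + K²)
Q(y) = 1/(-666 + y)
b(1/700)/116395 + Q(-673)/368814 = ((1 + 1/700)/700)/116395 + 1/(-666 - 673*368814) = ((1 + 1/700)/700)*(1/116395) + (1/368814)/(-1339) = ((1/700)*(701/700))*(1/116395) - 1/1339*1/368814 = (701/490000)*(1/116395) - 1/493841946 = 701/57033550000 - 1/493841946 = 144574827073/14082779659644150000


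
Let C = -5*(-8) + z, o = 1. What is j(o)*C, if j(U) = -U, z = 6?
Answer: -46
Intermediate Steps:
C = 46 (C = -5*(-8) + 6 = 40 + 6 = 46)
j(o)*C = -1*1*46 = -1*46 = -46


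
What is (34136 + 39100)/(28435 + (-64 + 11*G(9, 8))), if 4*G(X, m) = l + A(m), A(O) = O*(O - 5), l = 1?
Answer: 292944/113759 ≈ 2.5751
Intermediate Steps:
A(O) = O*(-5 + O)
G(X, m) = ¼ + m*(-5 + m)/4 (G(X, m) = (1 + m*(-5 + m))/4 = ¼ + m*(-5 + m)/4)
(34136 + 39100)/(28435 + (-64 + 11*G(9, 8))) = (34136 + 39100)/(28435 + (-64 + 11*(¼ + (¼)*8*(-5 + 8)))) = 73236/(28435 + (-64 + 11*(¼ + (¼)*8*3))) = 73236/(28435 + (-64 + 11*(¼ + 6))) = 73236/(28435 + (-64 + 11*(25/4))) = 73236/(28435 + (-64 + 275/4)) = 73236/(28435 + 19/4) = 73236/(113759/4) = 73236*(4/113759) = 292944/113759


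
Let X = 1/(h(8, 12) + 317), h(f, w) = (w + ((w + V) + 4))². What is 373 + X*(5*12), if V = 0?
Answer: 136911/367 ≈ 373.05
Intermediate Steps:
h(f, w) = (4 + 2*w)² (h(f, w) = (w + ((w + 0) + 4))² = (w + (w + 4))² = (w + (4 + w))² = (4 + 2*w)²)
X = 1/1101 (X = 1/(4*(2 + 12)² + 317) = 1/(4*14² + 317) = 1/(4*196 + 317) = 1/(784 + 317) = 1/1101 ≈ 0.00090826)
373 + X*(5*12) = 373 + (5*12)/1101 = 373 + (1/1101)*60 = 373 + 20/367 = 136911/367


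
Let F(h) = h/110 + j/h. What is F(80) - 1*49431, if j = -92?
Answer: -10874913/220 ≈ -49431.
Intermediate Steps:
F(h) = -92/h + h/110 (F(h) = h/110 - 92/h = -92/h + h/110)
F(80) - 1*49431 = (-92/80 + (1/110)*80) - 1*49431 = (-92*1/80 + 8/11) - 49431 = (-23/20 + 8/11) - 49431 = -93/220 - 49431 = -10874913/220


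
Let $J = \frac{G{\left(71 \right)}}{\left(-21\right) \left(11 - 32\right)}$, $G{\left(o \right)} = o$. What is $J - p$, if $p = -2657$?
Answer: $\frac{1171808}{441} \approx 2657.2$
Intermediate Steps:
$J = \frac{71}{441}$ ($J = \frac{71}{\left(-21\right) \left(11 - 32\right)} = \frac{71}{\left(-21\right) \left(-21\right)} = \frac{71}{441} \approx 0.161$)
$J - p = \frac{71}{441} - -2657 = \frac{71}{441} + 2657 = \frac{1171808}{441}$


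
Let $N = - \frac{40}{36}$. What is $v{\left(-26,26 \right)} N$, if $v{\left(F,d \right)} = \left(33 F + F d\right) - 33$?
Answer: $\frac{15670}{9} \approx 1741.1$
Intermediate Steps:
$v{\left(F,d \right)} = -33 + 33 F + F d$
$N = - \frac{10}{9}$ ($N = \left(-40\right) \frac{1}{36} = - \frac{10}{9} \approx -1.1111$)
$v{\left(-26,26 \right)} N = \left(-33 + 33 \left(-26\right) - 676\right) \left(- \frac{10}{9}\right) = \left(-33 - 858 - 676\right) \left(- \frac{10}{9}\right) = \left(-1567\right) \left(- \frac{10}{9}\right) = \frac{15670}{9}$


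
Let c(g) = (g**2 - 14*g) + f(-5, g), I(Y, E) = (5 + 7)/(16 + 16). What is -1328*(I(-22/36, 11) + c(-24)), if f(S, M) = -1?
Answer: -1210306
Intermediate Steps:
I(Y, E) = 3/8 (I(Y, E) = 12/32 = 12*(1/32) = 3/8)
c(g) = -1 + g**2 - 14*g (c(g) = (g**2 - 14*g) - 1 = -1 + g**2 - 14*g)
-1328*(I(-22/36, 11) + c(-24)) = -1328*(3/8 + (-1 + (-24)**2 - 14*(-24))) = -1328*(3/8 + (-1 + 576 + 336)) = -1328*(3/8 + 911) = -1328*7291/8 = -1210306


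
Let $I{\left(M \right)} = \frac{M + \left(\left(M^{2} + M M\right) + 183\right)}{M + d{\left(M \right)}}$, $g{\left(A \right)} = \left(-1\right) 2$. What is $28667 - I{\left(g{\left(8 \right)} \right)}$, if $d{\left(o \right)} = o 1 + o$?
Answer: $\frac{57397}{2} \approx 28699.0$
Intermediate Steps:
$d{\left(o \right)} = 2 o$ ($d{\left(o \right)} = o + o = 2 o$)
$g{\left(A \right)} = -2$
$I{\left(M \right)} = \frac{183 + M + 2 M^{2}}{3 M}$ ($I{\left(M \right)} = \frac{M + \left(\left(M^{2} + M M\right) + 183\right)}{M + 2 M} = \frac{M + \left(\left(M^{2} + M^{2}\right) + 183\right)}{3 M} = \left(M + \left(2 M^{2} + 183\right)\right) \frac{1}{3 M} = \left(M + \left(183 + 2 M^{2}\right)\right) \frac{1}{3 M} = \left(183 + M + 2 M^{2}\right) \frac{1}{3 M} = \frac{183 + M + 2 M^{2}}{3 M}$)
$28667 - I{\left(g{\left(8 \right)} \right)} = 28667 - \frac{183 - 2 + 2 \left(-2\right)^{2}}{3 \left(-2\right)} = 28667 - \frac{1}{3} \left(- \frac{1}{2}\right) \left(183 - 2 + 2 \cdot 4\right) = 28667 - \frac{1}{3} \left(- \frac{1}{2}\right) \left(183 - 2 + 8\right) = 28667 - \frac{1}{3} \left(- \frac{1}{2}\right) 189 = 28667 - - \frac{63}{2} = 28667 + \frac{63}{2} = \frac{57397}{2}$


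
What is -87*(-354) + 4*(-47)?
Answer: 30610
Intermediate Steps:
-87*(-354) + 4*(-47) = 30798 - 188 = 30610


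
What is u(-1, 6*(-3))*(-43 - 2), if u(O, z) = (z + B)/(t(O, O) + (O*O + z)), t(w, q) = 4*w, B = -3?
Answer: -45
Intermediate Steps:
u(O, z) = (-3 + z)/(z + O**2 + 4*O) (u(O, z) = (z - 3)/(4*O + (O*O + z)) = (-3 + z)/(4*O + (O**2 + z)) = (-3 + z)/(4*O + (z + O**2)) = (-3 + z)/(z + O**2 + 4*O))
u(-1, 6*(-3))*(-43 - 2) = ((-3 + 6*(-3))/(6*(-3) + (-1)**2 + 4*(-1)))*(-43 - 2) = ((-3 - 18)/(-18 + 1 - 4))*(-45) = (-21/(-21))*(-45) = -1/21*(-21)*(-45) = 1*(-45) = -45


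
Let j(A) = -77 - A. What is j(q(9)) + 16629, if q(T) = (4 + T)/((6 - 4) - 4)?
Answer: 33117/2 ≈ 16559.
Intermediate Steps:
q(T) = -2 - T/2 (q(T) = (4 + T)/(2 - 4) = (4 + T)/(-2) = (4 + T)*(-½) = -2 - T/2)
j(q(9)) + 16629 = (-77 - (-2 - ½*9)) + 16629 = (-77 - (-2 - 9/2)) + 16629 = (-77 - 1*(-13/2)) + 16629 = (-77 + 13/2) + 16629 = -141/2 + 16629 = 33117/2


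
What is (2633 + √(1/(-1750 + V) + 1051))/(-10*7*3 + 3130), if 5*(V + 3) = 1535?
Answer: 2633/2920 + √2197551270/4222320 ≈ 0.91282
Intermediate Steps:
V = 304 (V = -3 + (⅕)*1535 = -3 + 307 = 304)
(2633 + √(1/(-1750 + V) + 1051))/(-10*7*3 + 3130) = (2633 + √(1/(-1750 + 304) + 1051))/(-10*7*3 + 3130) = (2633 + √(1/(-1446) + 1051))/(-70*3 + 3130) = (2633 + √(-1/1446 + 1051))/(-210 + 3130) = (2633 + √(1519745/1446))/2920 = (2633 + √2197551270/1446)*(1/2920) = 2633/2920 + √2197551270/4222320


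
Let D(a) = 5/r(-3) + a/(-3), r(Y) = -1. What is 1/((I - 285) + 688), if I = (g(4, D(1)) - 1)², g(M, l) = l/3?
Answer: 81/33268 ≈ 0.0024348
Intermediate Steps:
D(a) = -5 - a/3 (D(a) = 5/(-1) + a/(-3) = 5*(-1) + a*(-⅓) = -5 - a/3)
g(M, l) = l/3 (g(M, l) = l*(⅓) = l/3)
I = 625/81 (I = ((-5 - ⅓*1)/3 - 1)² = ((-5 - ⅓)/3 - 1)² = ((⅓)*(-16/3) - 1)² = (-16/9 - 1)² = (-25/9)² = 625/81 ≈ 7.7160)
1/((I - 285) + 688) = 1/((625/81 - 285) + 688) = 1/(-22460/81 + 688) = 1/(33268/81) = 81/33268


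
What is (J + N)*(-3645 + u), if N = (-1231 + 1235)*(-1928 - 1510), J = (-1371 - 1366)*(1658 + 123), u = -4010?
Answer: 37420311595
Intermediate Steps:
J = -4874597 (J = -2737*1781 = -4874597)
N = -13752 (N = 4*(-3438) = -13752)
(J + N)*(-3645 + u) = (-4874597 - 13752)*(-3645 - 4010) = -4888349*(-7655) = 37420311595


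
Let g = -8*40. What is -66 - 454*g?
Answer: 145214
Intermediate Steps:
g = -320
-66 - 454*g = -66 - 454*(-320) = -66 + 145280 = 145214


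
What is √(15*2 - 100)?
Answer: I*√70 ≈ 8.3666*I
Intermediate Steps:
√(15*2 - 100) = √(30 - 100) = √(-70) = I*√70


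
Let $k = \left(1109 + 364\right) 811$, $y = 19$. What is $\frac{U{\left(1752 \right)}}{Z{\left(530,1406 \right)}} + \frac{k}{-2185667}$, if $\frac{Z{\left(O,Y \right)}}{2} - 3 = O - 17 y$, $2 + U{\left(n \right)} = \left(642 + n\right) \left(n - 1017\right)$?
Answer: $\frac{961342922984}{229495035} \approx 4188.9$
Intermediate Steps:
$U{\left(n \right)} = -2 + \left(-1017 + n\right) \left(642 + n\right)$ ($U{\left(n \right)} = -2 + \left(642 + n\right) \left(n - 1017\right) = -2 + \left(642 + n\right) \left(-1017 + n\right) = -2 + \left(-1017 + n\right) \left(642 + n\right)$)
$Z{\left(O,Y \right)} = -640 + 2 O$ ($Z{\left(O,Y \right)} = 6 + 2 \left(O - 323\right) = 6 + 2 \left(-323 + O\right) = 6 + \left(-646 + 2 O\right) = -640 + 2 O$)
$k = 1194603$ ($k = 1473 \cdot 811 = 1194603$)
$\frac{U{\left(1752 \right)}}{Z{\left(530,1406 \right)}} + \frac{k}{-2185667} = \frac{-652916 + 1752^{2} - 657000}{-640 + 2 \cdot 530} + \frac{1194603}{-2185667} = \frac{-652916 + 3069504 - 657000}{-640 + 1060} + 1194603 \left(- \frac{1}{2185667}\right) = \frac{1759588}{420} - \frac{1194603}{2185667} = 1759588 \cdot \frac{1}{420} - \frac{1194603}{2185667} = \frac{439897}{105} - \frac{1194603}{2185667} = \frac{961342922984}{229495035}$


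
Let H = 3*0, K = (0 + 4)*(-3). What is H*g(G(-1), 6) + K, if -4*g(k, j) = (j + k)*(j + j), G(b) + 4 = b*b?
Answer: -12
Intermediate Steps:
G(b) = -4 + b**2 (G(b) = -4 + b*b = -4 + b**2)
g(k, j) = -j*(j + k)/2 (g(k, j) = -(j + k)*(j + j)/4 = -(j + k)*2*j/4 = -j*(j + k)/2)
K = -12 (K = 4*(-3) = -12)
H = 0
H*g(G(-1), 6) + K = 0*(-1/2*6*(6 + (-4 + (-1)**2))) - 12 = 0*(-1/2*6*(6 + (-4 + 1))) - 12 = 0*(-1/2*6*(6 - 3)) - 12 = 0*(-1/2*6*3) - 12 = 0*(-9) - 12 = 0 - 12 = -12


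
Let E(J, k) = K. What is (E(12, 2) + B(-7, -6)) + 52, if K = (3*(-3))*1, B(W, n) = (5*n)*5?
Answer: -107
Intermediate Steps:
B(W, n) = 25*n
K = -9 (K = -9*1 = -9)
E(J, k) = -9
(E(12, 2) + B(-7, -6)) + 52 = (-9 + 25*(-6)) + 52 = (-9 - 150) + 52 = -159 + 52 = -107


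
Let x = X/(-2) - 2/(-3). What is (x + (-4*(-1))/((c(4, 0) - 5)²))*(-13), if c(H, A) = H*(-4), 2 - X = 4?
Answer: -9607/441 ≈ -21.785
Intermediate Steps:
X = -2 (X = 2 - 1*4 = 2 - 4 = -2)
c(H, A) = -4*H
x = 5/3 (x = -2/(-2) - 2/(-3) = -2*(-½) - 2*(-⅓) = 1 + ⅔ = 5/3 ≈ 1.6667)
(x + (-4*(-1))/((c(4, 0) - 5)²))*(-13) = (5/3 + (-4*(-1))/((-4*4 - 5)²))*(-13) = (5/3 + 4/((-16 - 5)²))*(-13) = (5/3 + 4/((-21)²))*(-13) = (5/3 + 4/441)*(-13) = (739/441)*(-13) = -9607/441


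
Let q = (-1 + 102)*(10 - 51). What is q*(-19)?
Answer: 78679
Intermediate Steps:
q = -4141 (q = 101*(-41) = -4141)
q*(-19) = -4141*(-19) = 78679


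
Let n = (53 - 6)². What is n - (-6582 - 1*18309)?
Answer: 27100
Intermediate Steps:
n = 2209 (n = 47² = 2209)
n - (-6582 - 1*18309) = 2209 - (-6582 - 1*18309) = 2209 - (-6582 - 18309) = 2209 - 1*(-24891) = 2209 + 24891 = 27100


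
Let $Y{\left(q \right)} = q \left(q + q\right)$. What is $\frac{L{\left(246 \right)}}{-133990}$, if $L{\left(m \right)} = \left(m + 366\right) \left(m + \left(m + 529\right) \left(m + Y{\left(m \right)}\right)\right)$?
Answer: $- \frac{28761152976}{66995} \approx -4.293 \cdot 10^{5}$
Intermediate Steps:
$Y{\left(q \right)} = 2 q^{2}$ ($Y{\left(q \right)} = q 2 q = 2 q^{2}$)
$L{\left(m \right)} = \left(366 + m\right) \left(m + \left(529 + m\right) \left(m + 2 m^{2}\right)\right)$ ($L{\left(m \right)} = \left(m + 366\right) \left(m + \left(m + 529\right) \left(m + 2 m^{2}\right)\right) = \left(366 + m\right) \left(m + \left(529 + m\right) \left(m + 2 m^{2}\right)\right)$)
$\frac{L{\left(246 \right)}}{-133990} = \frac{246 \left(193980 + 2 \cdot 246^{3} + 1791 \cdot 246^{2} + 388124 \cdot 246\right)}{-133990} = 246 \left(193980 + 2 \cdot 14886936 + 1791 \cdot 60516 + 95478504\right) \left(- \frac{1}{133990}\right) = 246 \left(193980 + 29773872 + 108384156 + 95478504\right) \left(- \frac{1}{133990}\right) = 246 \cdot 233830512 \left(- \frac{1}{133990}\right) = 57522305952 \left(- \frac{1}{133990}\right) = - \frac{28761152976}{66995}$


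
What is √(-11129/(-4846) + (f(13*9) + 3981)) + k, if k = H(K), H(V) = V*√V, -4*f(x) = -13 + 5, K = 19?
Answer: 19*√19 + √93589571962/4846 ≈ 145.95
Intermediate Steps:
f(x) = 2 (f(x) = -(-13 + 5)/4 = -¼*(-8) = 2)
H(V) = V^(3/2)
k = 19*√19 (k = 19^(3/2) = 19*√19 ≈ 82.819)
√(-11129/(-4846) + (f(13*9) + 3981)) + k = √(-11129/(-4846) + (2 + 3981)) + 19*√19 = √(-11129*(-1/4846) + 3983) + 19*√19 = √(11129/4846 + 3983) + 19*√19 = √(19312747/4846) + 19*√19 = √93589571962/4846 + 19*√19 = 19*√19 + √93589571962/4846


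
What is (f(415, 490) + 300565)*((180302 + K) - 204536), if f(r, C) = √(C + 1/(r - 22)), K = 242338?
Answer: 65554428760 + 218104*√75680403/393 ≈ 6.5559e+10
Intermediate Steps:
f(r, C) = √(C + 1/(-22 + r))
(f(415, 490) + 300565)*((180302 + K) - 204536) = (√((1 + 490*(-22 + 415))/(-22 + 415)) + 300565)*((180302 + 242338) - 204536) = (√((1 + 490*393)/393) + 300565)*(422640 - 204536) = (√((1 + 192570)/393) + 300565)*218104 = (√((1/393)*192571) + 300565)*218104 = (√(192571/393) + 300565)*218104 = (√75680403/393 + 300565)*218104 = (300565 + √75680403/393)*218104 = 65554428760 + 218104*√75680403/393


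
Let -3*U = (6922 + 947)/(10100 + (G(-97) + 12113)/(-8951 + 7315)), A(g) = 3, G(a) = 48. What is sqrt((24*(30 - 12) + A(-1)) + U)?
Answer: sqrt(118522159415706543)/16511439 ≈ 20.850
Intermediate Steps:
U = -4291228/16511439 (U = -(6922 + 947)/(3*(10100 + (48 + 12113)/(-8951 + 7315))) = -2623/(10100 + 12161/(-1636)) = -2623/(10100 + 12161*(-1/1636)) = -2623/(10100 - 12161/1636) = -2623/16511439/1636 = -2623*1636/16511439 = -1/3*4291228/5503813 = -4291228/16511439 ≈ -0.25989)
sqrt((24*(30 - 12) + A(-1)) + U) = sqrt((24*(30 - 12) + 3) - 4291228/16511439) = sqrt((24*18 + 3) - 4291228/16511439) = sqrt((432 + 3) - 4291228/16511439) = sqrt(435 - 4291228/16511439) = sqrt(7178184737/16511439) = sqrt(118522159415706543)/16511439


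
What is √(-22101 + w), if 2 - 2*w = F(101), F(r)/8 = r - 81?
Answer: 2*I*√5545 ≈ 148.93*I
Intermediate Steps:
F(r) = -648 + 8*r (F(r) = 8*(r - 81) = 8*(-81 + r) = -648 + 8*r)
w = -79 (w = 1 - (-648 + 8*101)/2 = 1 - (-648 + 808)/2 = 1 - ½*160 = 1 - 80 = -79)
√(-22101 + w) = √(-22101 - 79) = √(-22180) = 2*I*√5545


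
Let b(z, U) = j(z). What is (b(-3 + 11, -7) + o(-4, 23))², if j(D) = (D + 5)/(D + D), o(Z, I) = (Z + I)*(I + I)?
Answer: 195916009/256 ≈ 7.6530e+5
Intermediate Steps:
o(Z, I) = 2*I*(I + Z) (o(Z, I) = (I + Z)*(2*I) = 2*I*(I + Z))
j(D) = (5 + D)/(2*D) (j(D) = (5 + D)/((2*D)) = (5 + D)*(1/(2*D)) = (5 + D)/(2*D))
b(z, U) = (5 + z)/(2*z)
(b(-3 + 11, -7) + o(-4, 23))² = ((5 + (-3 + 11))/(2*(-3 + 11)) + 2*23*(23 - 4))² = ((½)*(5 + 8)/8 + 2*23*19)² = ((½)*(⅛)*13 + 874)² = (13/16 + 874)² = (13997/16)² = 195916009/256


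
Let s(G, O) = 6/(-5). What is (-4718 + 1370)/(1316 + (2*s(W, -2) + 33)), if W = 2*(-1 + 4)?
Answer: -16740/6733 ≈ -2.4863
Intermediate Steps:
W = 6 (W = 2*3 = 6)
s(G, O) = -6/5 (s(G, O) = 6*(-⅕) = -6/5)
(-4718 + 1370)/(1316 + (2*s(W, -2) + 33)) = (-4718 + 1370)/(1316 + (2*(-6/5) + 33)) = -3348/(1316 + (-12/5 + 33)) = -3348/(1316 + 153/5) = -3348/6733/5 = -3348*5/6733 = -16740/6733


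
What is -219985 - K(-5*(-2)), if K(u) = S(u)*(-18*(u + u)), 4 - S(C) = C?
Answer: -222145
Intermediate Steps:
S(C) = 4 - C
K(u) = -36*u*(4 - u) (K(u) = (4 - u)*(-18*(u + u)) = (4 - u)*(-36*u) = -36*u*(4 - u))
-219985 - K(-5*(-2)) = -219985 - 36*(-5*(-2))*(-4 - 5*(-2)) = -219985 - 36*10*(-4 + 10) = -219985 - 36*10*6 = -219985 - 1*2160 = -219985 - 2160 = -222145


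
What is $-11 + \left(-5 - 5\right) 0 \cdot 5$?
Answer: $-11$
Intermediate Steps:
$-11 + \left(-5 - 5\right) 0 \cdot 5 = -11 + \left(-10\right) 0 \cdot 5 = -11 + 0 \cdot 5 = -11 + 0 = -11$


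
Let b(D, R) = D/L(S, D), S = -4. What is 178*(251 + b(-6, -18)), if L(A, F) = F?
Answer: 44856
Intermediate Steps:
b(D, R) = 1 (b(D, R) = D/D = 1)
178*(251 + b(-6, -18)) = 178*(251 + 1) = 178*252 = 44856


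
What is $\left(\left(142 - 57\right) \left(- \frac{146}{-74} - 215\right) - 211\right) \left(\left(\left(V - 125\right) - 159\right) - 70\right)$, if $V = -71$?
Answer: $\frac{288055225}{37} \approx 7.7853 \cdot 10^{6}$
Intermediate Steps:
$\left(\left(142 - 57\right) \left(- \frac{146}{-74} - 215\right) - 211\right) \left(\left(\left(V - 125\right) - 159\right) - 70\right) = \left(\left(142 - 57\right) \left(- \frac{146}{-74} - 215\right) - 211\right) \left(\left(\left(-71 - 125\right) - 159\right) - 70\right) = \left(85 \left(\left(-146\right) \left(- \frac{1}{74}\right) - 215\right) - 211\right) \left(\left(-196 - 159\right) - 70\right) = \left(85 \left(\frac{73}{37} - 215\right) - 211\right) \left(-355 - 70\right) = \left(85 \left(- \frac{7882}{37}\right) - 211\right) \left(-425\right) = \left(- \frac{669970}{37} - 211\right) \left(-425\right) = \left(- \frac{677777}{37}\right) \left(-425\right) = \frac{288055225}{37}$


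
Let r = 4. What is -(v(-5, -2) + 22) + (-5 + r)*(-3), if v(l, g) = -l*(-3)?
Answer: -4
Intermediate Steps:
v(l, g) = 3*l
-(v(-5, -2) + 22) + (-5 + r)*(-3) = -(3*(-5) + 22) + (-5 + 4)*(-3) = -(-15 + 22) - 1*(-3) = -1*7 + 3 = -7 + 3 = -4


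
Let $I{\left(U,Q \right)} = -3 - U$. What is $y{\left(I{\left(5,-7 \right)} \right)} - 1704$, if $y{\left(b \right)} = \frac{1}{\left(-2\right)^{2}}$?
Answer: $- \frac{6815}{4} \approx -1703.8$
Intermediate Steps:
$y{\left(b \right)} = \frac{1}{4}$
$y{\left(I{\left(5,-7 \right)} \right)} - 1704 = \frac{1}{4} - 1704 = - \frac{6815}{4}$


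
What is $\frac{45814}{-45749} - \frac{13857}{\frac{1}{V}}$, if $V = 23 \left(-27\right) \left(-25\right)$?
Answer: $- \frac{9841978984639}{45749} \approx -2.1513 \cdot 10^{8}$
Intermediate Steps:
$V = 15525$ ($V = \left(-621\right) \left(-25\right) = 15525$)
$\frac{45814}{-45749} - \frac{13857}{\frac{1}{V}} = \frac{45814}{-45749} - \frac{13857}{\frac{1}{15525}} = 45814 \left(- \frac{1}{45749}\right) - 13857 \frac{1}{\frac{1}{15525}} = - \frac{45814}{45749} - 215129925 = - \frac{9841978984639}{45749}$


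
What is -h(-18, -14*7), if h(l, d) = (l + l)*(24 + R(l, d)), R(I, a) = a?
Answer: -2664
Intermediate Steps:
h(l, d) = 2*l*(24 + d) (h(l, d) = (l + l)*(24 + d) = (2*l)*(24 + d) = 2*l*(24 + d))
-h(-18, -14*7) = -2*(-18)*(24 - 14*7) = -2*(-18)*(24 - 98) = -2*(-18)*(-74) = -1*2664 = -2664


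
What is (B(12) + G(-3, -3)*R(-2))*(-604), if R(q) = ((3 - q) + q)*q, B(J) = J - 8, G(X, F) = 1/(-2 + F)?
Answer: -15704/5 ≈ -3140.8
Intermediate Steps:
B(J) = -8 + J
R(q) = 3*q
(B(12) + G(-3, -3)*R(-2))*(-604) = ((-8 + 12) + (3*(-2))/(-2 - 3))*(-604) = (4 - 6/(-5))*(-604) = (4 - ⅕*(-6))*(-604) = (4 + 6/5)*(-604) = (26/5)*(-604) = -15704/5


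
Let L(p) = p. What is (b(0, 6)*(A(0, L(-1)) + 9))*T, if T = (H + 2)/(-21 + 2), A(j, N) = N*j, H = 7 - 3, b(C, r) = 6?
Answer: -324/19 ≈ -17.053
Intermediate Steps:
H = 4
T = -6/19 (T = (4 + 2)/(-21 + 2) = 6/(-19) = 6*(-1/19) = -6/19 ≈ -0.31579)
(b(0, 6)*(A(0, L(-1)) + 9))*T = (6*(-1*0 + 9))*(-6/19) = (6*(0 + 9))*(-6/19) = (6*9)*(-6/19) = 54*(-6/19) = -324/19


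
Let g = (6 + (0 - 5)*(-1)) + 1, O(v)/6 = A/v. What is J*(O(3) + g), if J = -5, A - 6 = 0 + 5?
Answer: -170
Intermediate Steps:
A = 11 (A = 6 + (0 + 5) = 6 + 5 = 11)
O(v) = 66/v (O(v) = 6*(11/v) = 66/v)
g = 12 (g = (6 - 5*(-1)) + 1 = (6 + 5) + 1 = 11 + 1 = 12)
J*(O(3) + g) = -5*(66/3 + 12) = -5*(66*(⅓) + 12) = -5*(22 + 12) = -5*34 = -170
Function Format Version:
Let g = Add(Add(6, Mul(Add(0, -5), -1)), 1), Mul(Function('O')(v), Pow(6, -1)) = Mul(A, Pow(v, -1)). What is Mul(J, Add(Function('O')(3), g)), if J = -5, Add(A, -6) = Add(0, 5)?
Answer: -170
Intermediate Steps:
A = 11 (A = Add(6, Add(0, 5)) = Add(6, 5) = 11)
Function('O')(v) = Mul(66, Pow(v, -1)) (Function('O')(v) = Mul(6, Mul(11, Pow(v, -1))) = Mul(66, Pow(v, -1)))
g = 12 (g = Add(Add(6, Mul(-5, -1)), 1) = Add(Add(6, 5), 1) = Add(11, 1) = 12)
Mul(J, Add(Function('O')(3), g)) = Mul(-5, Add(Mul(66, Pow(3, -1)), 12)) = Mul(-5, Add(Mul(66, Rational(1, 3)), 12)) = Mul(-5, Add(22, 12)) = Mul(-5, 34) = -170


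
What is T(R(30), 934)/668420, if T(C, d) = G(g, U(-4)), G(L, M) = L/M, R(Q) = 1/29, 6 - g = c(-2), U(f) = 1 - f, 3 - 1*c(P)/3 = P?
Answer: -9/3342100 ≈ -2.6929e-6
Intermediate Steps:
c(P) = 9 - 3*P
g = -9 (g = 6 - (9 - 3*(-2)) = 6 - (9 + 6) = 6 - 1*15 = 6 - 15 = -9)
R(Q) = 1/29
T(C, d) = -9/5 (T(C, d) = -9/(1 - 1*(-4)) = -9/(1 + 4) = -9/5)
T(R(30), 934)/668420 = -9/5/668420 = -9/5*1/668420 = -9/3342100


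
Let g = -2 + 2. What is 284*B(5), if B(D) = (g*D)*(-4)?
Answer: 0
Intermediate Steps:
g = 0
B(D) = 0 (B(D) = (0*D)*(-4) = 0*(-4) = 0)
284*B(5) = 284*0 = 0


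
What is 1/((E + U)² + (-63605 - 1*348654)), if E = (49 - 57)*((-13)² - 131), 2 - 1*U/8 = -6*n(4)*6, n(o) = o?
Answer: 1/334237 ≈ 2.9919e-6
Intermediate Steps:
U = 1168 (U = 16 - 8*(-6*4)*6 = 16 - (-192)*6 = 16 - 8*(-144) = 16 + 1152 = 1168)
E = -304 (E = -8*(169 - 131) = -8*38 = -304)
1/((E + U)² + (-63605 - 1*348654)) = 1/((-304 + 1168)² + (-63605 - 1*348654)) = 1/(864² + (-63605 - 348654)) = 1/(746496 - 412259) = 1/334237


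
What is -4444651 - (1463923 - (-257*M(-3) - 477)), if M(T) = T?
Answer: -5908280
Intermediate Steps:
-4444651 - (1463923 - (-257*M(-3) - 477)) = -4444651 - (1463923 - (-257*(-3) - 477)) = -4444651 - (1463923 - (771 - 477)) = -4444651 - (1463923 - 1*294) = -4444651 - (1463923 - 294) = -4444651 - 1*1463629 = -4444651 - 1463629 = -5908280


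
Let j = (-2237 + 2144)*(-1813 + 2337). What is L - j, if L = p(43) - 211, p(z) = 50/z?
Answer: 2086453/43 ≈ 48522.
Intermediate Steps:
j = -48732 (j = -93*524 = -48732)
L = -9023/43 (L = 50/43 - 211 = -9023/43 ≈ -209.84)
L - j = -9023/43 - 1*(-48732) = -9023/43 + 48732 = 2086453/43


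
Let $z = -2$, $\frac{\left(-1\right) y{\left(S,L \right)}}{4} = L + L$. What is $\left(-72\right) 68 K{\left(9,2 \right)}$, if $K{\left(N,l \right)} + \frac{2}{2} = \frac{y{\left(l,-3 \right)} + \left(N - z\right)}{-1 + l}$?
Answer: $-166464$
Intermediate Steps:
$y{\left(S,L \right)} = - 8 L$ ($y{\left(S,L \right)} = - 4 \left(L + L\right) = - 4 \cdot 2 L = - 8 L$)
$K{\left(N,l \right)} = -1 + \frac{26 + N}{-1 + l}$ ($K{\left(N,l \right)} = -1 + \frac{\left(-8\right) \left(-3\right) + \left(N - -2\right)}{-1 + l} = -1 + \frac{24 + \left(N + 2\right)}{-1 + l} = -1 + \frac{24 + \left(2 + N\right)}{-1 + l} = -1 + \frac{26 + N}{-1 + l}$)
$\left(-72\right) 68 K{\left(9,2 \right)} = \left(-72\right) 68 \frac{27 + 9 - 2}{-1 + 2} = - 4896 \frac{27 + 9 - 2}{1} = - 4896 \cdot 1 \cdot 34 = \left(-4896\right) 34 = -166464$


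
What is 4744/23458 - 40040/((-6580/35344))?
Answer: 2522581860/11729 ≈ 2.1507e+5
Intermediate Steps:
4744/23458 - 40040/((-6580/35344)) = 4744*(1/23458) - 40040/((-6580*1/35344)) = 2372/11729 - 40040/(-35/188) = 2372/11729 - 40040*(-188/35) = 2372/11729 + 215072 = 2522581860/11729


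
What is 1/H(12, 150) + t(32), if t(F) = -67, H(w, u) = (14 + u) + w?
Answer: -11791/176 ≈ -66.994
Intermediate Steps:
H(w, u) = 14 + u + w
1/H(12, 150) + t(32) = 1/(14 + 150 + 12) - 67 = 1/176 - 67 = -11791/176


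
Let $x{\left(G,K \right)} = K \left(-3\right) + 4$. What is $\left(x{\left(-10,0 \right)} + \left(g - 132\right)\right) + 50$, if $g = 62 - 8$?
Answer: $-24$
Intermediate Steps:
$g = 54$ ($g = 62 - 8 = 54$)
$x{\left(G,K \right)} = 4 - 3 K$ ($x{\left(G,K \right)} = - 3 K + 4 = 4 - 3 K$)
$\left(x{\left(-10,0 \right)} + \left(g - 132\right)\right) + 50 = \left(\left(4 - 0\right) + \left(54 - 132\right)\right) + 50 = \left(\left(4 + 0\right) + \left(54 - 132\right)\right) + 50 = \left(4 - 78\right) + 50 = -74 + 50 = -24$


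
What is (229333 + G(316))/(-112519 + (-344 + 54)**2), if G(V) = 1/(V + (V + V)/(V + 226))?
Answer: -6570543429/814223296 ≈ -8.0697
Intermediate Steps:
G(V) = 1/(V + 2*V/(226 + V)) (G(V) = 1/(V + (2*V)/(226 + V)) = 1/(V + 2*V/(226 + V)))
(229333 + G(316))/(-112519 + (-344 + 54)**2) = (229333 + (226 + 316)/(316*(228 + 316)))/(-112519 + (-344 + 54)**2) = (229333 + (1/316)*542/544)/(-112519 + (-290)**2) = (229333 + (1/316)*(1/544)*542)/(-112519 + 84100) = (229333 + 271/85952)/(-28419) = (19711630287/85952)*(-1/28419) = -6570543429/814223296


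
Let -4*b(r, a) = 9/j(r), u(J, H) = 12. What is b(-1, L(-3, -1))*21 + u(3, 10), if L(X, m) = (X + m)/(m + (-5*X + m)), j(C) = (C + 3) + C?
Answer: -141/4 ≈ -35.250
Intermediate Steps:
j(C) = 3 + 2*C (j(C) = (3 + C) + C = 3 + 2*C)
L(X, m) = (X + m)/(-5*X + 2*m) (L(X, m) = (X + m)/(m + (m - 5*X)) = (X + m)/(-5*X + 2*m))
b(r, a) = -9/(4*(3 + 2*r))
b(-1, L(-3, -1))*21 + u(3, 10) = -9/(12 + 8*(-1))*21 + 12 = -9/(12 - 8)*21 + 12 = -9/4*21 + 12 = -189/4 + 12 = -141/4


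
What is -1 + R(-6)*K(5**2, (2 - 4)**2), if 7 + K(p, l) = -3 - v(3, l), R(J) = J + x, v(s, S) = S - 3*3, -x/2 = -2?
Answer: 9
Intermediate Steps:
x = 4 (x = -2*(-2) = 4)
v(s, S) = -9 + S (v(s, S) = S - 9 = -9 + S)
R(J) = 4 + J (R(J) = J + 4 = 4 + J)
K(p, l) = -1 - l (K(p, l) = -7 + (-3 - (-9 + l)) = -7 + (-3 + (9 - l)) = -7 + (6 - l) = -1 - l)
-1 + R(-6)*K(5**2, (2 - 4)**2) = -1 + (4 - 6)*(-1 - (2 - 4)**2) = -1 - 2*(-1 - 1*(-2)**2) = -1 - 2*(-1 - 1*4) = -1 - 2*(-1 - 4) = -1 - 2*(-5) = -1 + 10 = 9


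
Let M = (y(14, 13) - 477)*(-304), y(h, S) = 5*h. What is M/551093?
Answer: 123728/551093 ≈ 0.22451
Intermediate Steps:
M = 123728 (M = (5*14 - 477)*(-304) = (70 - 477)*(-304) = -407*(-304) = 123728)
M/551093 = 123728/551093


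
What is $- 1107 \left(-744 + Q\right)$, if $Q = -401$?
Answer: $1267515$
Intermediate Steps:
$- 1107 \left(-744 + Q\right) = - 1107 \left(-744 - 401\right) = \left(-1107\right) \left(-1145\right) = 1267515$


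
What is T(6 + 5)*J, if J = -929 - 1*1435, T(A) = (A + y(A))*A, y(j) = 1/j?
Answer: -288408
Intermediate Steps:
T(A) = A*(A + 1/A) (T(A) = (A + 1/A)*A = A*(A + 1/A))
J = -2364 (J = -929 - 1435 = -2364)
T(6 + 5)*J = (1 + (6 + 5)**2)*(-2364) = (1 + 11**2)*(-2364) = (1 + 121)*(-2364) = 122*(-2364) = -288408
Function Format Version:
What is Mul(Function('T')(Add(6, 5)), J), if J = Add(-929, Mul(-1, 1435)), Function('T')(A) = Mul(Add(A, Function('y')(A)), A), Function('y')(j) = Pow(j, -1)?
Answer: -288408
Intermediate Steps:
Function('T')(A) = Mul(A, Add(A, Pow(A, -1))) (Function('T')(A) = Mul(Add(A, Pow(A, -1)), A) = Mul(A, Add(A, Pow(A, -1))))
J = -2364 (J = Add(-929, -1435) = -2364)
Mul(Function('T')(Add(6, 5)), J) = Mul(Add(1, Pow(Add(6, 5), 2)), -2364) = Mul(Add(1, Pow(11, 2)), -2364) = Mul(Add(1, 121), -2364) = Mul(122, -2364) = -288408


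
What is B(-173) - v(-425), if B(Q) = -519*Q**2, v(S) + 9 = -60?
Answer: -15533082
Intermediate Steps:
v(S) = -69 (v(S) = -9 - 60 = -69)
B(-173) - v(-425) = -519*(-173)**2 - 1*(-69) = -519*29929 + 69 = -15533151 + 69 = -15533082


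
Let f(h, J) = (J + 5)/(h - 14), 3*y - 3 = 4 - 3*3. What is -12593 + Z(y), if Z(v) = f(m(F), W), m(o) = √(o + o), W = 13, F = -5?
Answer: -1297205/103 - 9*I*√10/103 ≈ -12594.0 - 0.27632*I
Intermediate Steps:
y = -⅔ (y = 1 + (4 - 3*3)/3 = 1 + (4 - 9)/3 = 1 + (⅓)*(-5) = 1 - 5/3 = -⅔ ≈ -0.66667)
m(o) = √2*√o (m(o) = √(2*o) = √2*√o)
f(h, J) = (5 + J)/(-14 + h)
Z(v) = 18/(-14 + I*√10) (Z(v) = (5 + 13)/(-14 + √2*√(-5)) = 18/(-14 + √2*(I*√5)) = 18/(-14 + I*√10))
-12593 + Z(y) = -12593 + (-126/103 - 9*I*√10/103) = -1297205/103 - 9*I*√10/103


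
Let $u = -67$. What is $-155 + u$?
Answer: $-222$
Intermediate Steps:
$-155 + u = -155 - 67 = -222$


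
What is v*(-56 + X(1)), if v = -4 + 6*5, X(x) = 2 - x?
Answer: -1430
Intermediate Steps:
v = 26 (v = -4 + 30 = 26)
v*(-56 + X(1)) = 26*(-56 + (2 - 1*1)) = 26*(-56 + (2 - 1)) = 26*(-56 + 1) = 26*(-55) = -1430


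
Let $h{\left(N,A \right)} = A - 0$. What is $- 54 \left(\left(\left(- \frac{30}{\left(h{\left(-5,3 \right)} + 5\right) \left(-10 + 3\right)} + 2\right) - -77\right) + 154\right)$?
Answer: $- \frac{176553}{14} \approx -12611.0$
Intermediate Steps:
$h{\left(N,A \right)} = A$ ($h{\left(N,A \right)} = A + 0 = A$)
$- 54 \left(\left(\left(- \frac{30}{\left(h{\left(-5,3 \right)} + 5\right) \left(-10 + 3\right)} + 2\right) - -77\right) + 154\right) = - 54 \left(\left(\left(- \frac{30}{\left(3 + 5\right) \left(-10 + 3\right)} + 2\right) - -77\right) + 154\right) = - 54 \left(\left(\left(- \frac{30}{8 \left(-7\right)} + 2\right) + 77\right) + 154\right) = - 54 \left(\left(\left(- \frac{30}{-56} + 2\right) + 77\right) + 154\right) = - 54 \left(\left(\left(\left(-30\right) \left(- \frac{1}{56}\right) + 2\right) + 77\right) + 154\right) = - 54 \left(\left(\left(\frac{15}{28} + 2\right) + 77\right) + 154\right) = - 54 \left(\left(\frac{71}{28} + 77\right) + 154\right) = - 54 \left(\frac{2227}{28} + 154\right) = \left(-54\right) \frac{6539}{28} = - \frac{176553}{14}$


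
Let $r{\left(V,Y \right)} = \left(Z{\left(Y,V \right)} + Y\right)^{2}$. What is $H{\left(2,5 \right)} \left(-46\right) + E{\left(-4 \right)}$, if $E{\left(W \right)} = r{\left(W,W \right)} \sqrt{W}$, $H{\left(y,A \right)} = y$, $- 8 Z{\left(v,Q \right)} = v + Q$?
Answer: $-92 + 18 i \approx -92.0 + 18.0 i$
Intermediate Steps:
$Z{\left(v,Q \right)} = - \frac{Q}{8} - \frac{v}{8}$ ($Z{\left(v,Q \right)} = - \frac{v + Q}{8} = - \frac{Q + v}{8} = - \frac{Q}{8} - \frac{v}{8}$)
$r{\left(V,Y \right)} = \left(- \frac{V}{8} + \frac{7 Y}{8}\right)^{2}$ ($r{\left(V,Y \right)} = \left(\left(- \frac{V}{8} - \frac{Y}{8}\right) + Y\right)^{2} = \left(- \frac{V}{8} + \frac{7 Y}{8}\right)^{2}$)
$E{\left(W \right)} = \frac{9 W^{\frac{5}{2}}}{16}$ ($E{\left(W \right)} = \frac{\left(- W + 7 W\right)^{2}}{64} \sqrt{W} = \frac{\left(6 W\right)^{2}}{64} \sqrt{W} = \frac{36 W^{2}}{64} \sqrt{W} = \frac{9 W^{2}}{16} \sqrt{W} = \frac{9 W^{\frac{5}{2}}}{16}$)
$H{\left(2,5 \right)} \left(-46\right) + E{\left(-4 \right)} = 2 \left(-46\right) + \frac{9 \left(-4\right)^{\frac{5}{2}}}{16} = -92 + \frac{9 \cdot 32 i}{16} = -92 + 18 i$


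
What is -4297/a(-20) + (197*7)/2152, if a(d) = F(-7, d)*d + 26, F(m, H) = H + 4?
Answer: -4385005/372296 ≈ -11.778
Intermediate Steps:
F(m, H) = 4 + H
a(d) = 26 + d*(4 + d) (a(d) = (4 + d)*d + 26 = d*(4 + d) + 26 = 26 + d*(4 + d))
-4297/a(-20) + (197*7)/2152 = -4297/(26 - 20*(4 - 20)) + (197*7)/2152 = -4297/(26 - 20*(-16)) + 1379*(1/2152) = -4297/(26 + 320) + 1379/2152 = -4297/346 + 1379/2152 = -4385005/372296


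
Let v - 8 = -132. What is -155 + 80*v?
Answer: -10075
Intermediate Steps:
v = -124 (v = 8 - 132 = -124)
-155 + 80*v = -155 + 80*(-124) = -155 - 9920 = -10075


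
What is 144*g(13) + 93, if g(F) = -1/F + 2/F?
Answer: 1353/13 ≈ 104.08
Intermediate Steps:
g(F) = 1/F
144*g(13) + 93 = 144/13 + 93 = 1353/13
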